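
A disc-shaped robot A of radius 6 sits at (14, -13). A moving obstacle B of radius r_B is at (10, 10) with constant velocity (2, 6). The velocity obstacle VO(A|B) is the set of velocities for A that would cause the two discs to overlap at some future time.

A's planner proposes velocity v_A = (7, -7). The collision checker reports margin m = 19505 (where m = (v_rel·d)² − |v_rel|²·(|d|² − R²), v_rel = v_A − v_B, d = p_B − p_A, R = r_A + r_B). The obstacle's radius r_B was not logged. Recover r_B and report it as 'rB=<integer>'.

m = 19505
d = (-4, 23);  v_rel = (5, -13),  |v_rel|² = 194
v_rel×d = (5)·(23) − (-13)·(-4) = 63
since m = R²·194 − 63²:  R² = (3969 + 19505) / 194 = 121
R = √121 = 11  ⇒  r_B = 11 − 6 = 5

rB=5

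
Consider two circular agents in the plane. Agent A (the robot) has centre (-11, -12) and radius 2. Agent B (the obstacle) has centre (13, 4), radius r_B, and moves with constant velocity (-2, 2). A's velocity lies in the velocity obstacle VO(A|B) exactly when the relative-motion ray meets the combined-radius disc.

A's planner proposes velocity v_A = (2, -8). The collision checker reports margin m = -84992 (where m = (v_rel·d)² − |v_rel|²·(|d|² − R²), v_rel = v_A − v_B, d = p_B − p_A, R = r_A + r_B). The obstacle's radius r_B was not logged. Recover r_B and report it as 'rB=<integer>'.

m = -84992
d = (24, 16);  v_rel = (4, -10),  |v_rel|² = 116
v_rel×d = (4)·(16) − (-10)·(24) = 304
since m = R²·116 − 304²:  R² = (92416 + -84992) / 116 = 64
R = √64 = 8  ⇒  r_B = 8 − 2 = 6

rB=6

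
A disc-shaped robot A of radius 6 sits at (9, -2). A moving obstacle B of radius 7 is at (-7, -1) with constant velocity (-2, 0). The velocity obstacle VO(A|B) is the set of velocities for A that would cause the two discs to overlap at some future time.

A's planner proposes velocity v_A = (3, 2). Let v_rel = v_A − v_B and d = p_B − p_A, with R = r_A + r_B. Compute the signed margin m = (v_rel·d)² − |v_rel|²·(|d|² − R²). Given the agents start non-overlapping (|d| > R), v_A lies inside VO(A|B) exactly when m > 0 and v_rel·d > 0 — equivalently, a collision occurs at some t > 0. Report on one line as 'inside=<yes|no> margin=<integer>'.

d = (-16, 1),  |d|² = 257;  R = 6+7 = 13,  c = 257−13² = 88
v_rel = (5, 2),  |v_rel|² = 29;  v_rel·d = (5)·(-16) + (2)·(1) = -78
29·t² + 156·t + 88 = 0  ⇒  m = (-78)² − 29·88 = 3532
m = 3532 > 0,  v_rel·d = -78 < 0  ⇒  outside

inside=no margin=3532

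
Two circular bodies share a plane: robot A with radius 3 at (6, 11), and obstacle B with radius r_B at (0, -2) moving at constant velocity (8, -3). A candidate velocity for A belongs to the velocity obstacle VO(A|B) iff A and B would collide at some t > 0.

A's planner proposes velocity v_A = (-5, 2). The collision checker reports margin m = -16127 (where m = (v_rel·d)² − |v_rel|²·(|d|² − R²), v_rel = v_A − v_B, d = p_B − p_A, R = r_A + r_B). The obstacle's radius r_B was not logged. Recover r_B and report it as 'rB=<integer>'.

m = -16127
d = (-6, -13);  v_rel = (-13, 5),  |v_rel|² = 194
v_rel×d = (-13)·(-13) − (5)·(-6) = 199
since m = R²·194 − 199²:  R² = (39601 + -16127) / 194 = 121
R = √121 = 11  ⇒  r_B = 11 − 3 = 8

rB=8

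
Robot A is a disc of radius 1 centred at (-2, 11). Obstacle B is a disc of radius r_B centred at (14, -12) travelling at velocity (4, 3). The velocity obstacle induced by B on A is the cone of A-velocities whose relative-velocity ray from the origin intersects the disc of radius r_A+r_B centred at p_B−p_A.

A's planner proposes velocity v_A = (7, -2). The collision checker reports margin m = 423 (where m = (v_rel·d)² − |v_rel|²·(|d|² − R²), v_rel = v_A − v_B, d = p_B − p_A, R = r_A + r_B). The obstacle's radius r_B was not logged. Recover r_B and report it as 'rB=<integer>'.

m = 423
d = (16, -23);  v_rel = (3, -5),  |v_rel|² = 34
v_rel×d = (3)·(-23) − (-5)·(16) = 11
since m = R²·34 − 11²:  R² = (121 + 423) / 34 = 16
R = √16 = 4  ⇒  r_B = 4 − 1 = 3

rB=3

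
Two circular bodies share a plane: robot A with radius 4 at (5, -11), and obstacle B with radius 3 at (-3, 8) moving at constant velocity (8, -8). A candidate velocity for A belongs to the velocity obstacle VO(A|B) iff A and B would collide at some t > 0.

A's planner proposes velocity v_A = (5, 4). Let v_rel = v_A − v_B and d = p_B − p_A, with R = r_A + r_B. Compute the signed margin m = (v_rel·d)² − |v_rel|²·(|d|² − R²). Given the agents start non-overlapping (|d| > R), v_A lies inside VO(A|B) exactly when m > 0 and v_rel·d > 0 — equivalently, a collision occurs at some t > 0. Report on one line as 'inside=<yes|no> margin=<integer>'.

d = (-8, 19),  |d|² = 425;  R = 4+3 = 7,  c = 425−7² = 376
v_rel = (-3, 12),  |v_rel|² = 153;  v_rel·d = (-3)·(-8) + (12)·(19) = 252
153·t² − 504·t + 376 = 0  ⇒  m = 252² − 153·376 = 5976
m = 5976 > 0,  v_rel·d = 252 > 0  ⇒  inside

inside=yes margin=5976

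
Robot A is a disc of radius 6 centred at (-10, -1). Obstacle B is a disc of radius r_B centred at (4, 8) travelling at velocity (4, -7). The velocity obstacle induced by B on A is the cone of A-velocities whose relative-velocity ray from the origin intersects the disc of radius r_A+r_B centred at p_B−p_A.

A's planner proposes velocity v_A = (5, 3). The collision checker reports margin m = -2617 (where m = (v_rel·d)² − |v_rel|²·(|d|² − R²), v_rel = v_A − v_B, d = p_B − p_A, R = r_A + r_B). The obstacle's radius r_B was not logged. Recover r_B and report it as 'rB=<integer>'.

m = -2617
d = (14, 9);  v_rel = (1, 10),  |v_rel|² = 101
v_rel×d = (1)·(9) − (10)·(14) = -131
since m = R²·101 − (-131)²:  R² = (17161 + -2617) / 101 = 144
R = √144 = 12  ⇒  r_B = 12 − 6 = 6

rB=6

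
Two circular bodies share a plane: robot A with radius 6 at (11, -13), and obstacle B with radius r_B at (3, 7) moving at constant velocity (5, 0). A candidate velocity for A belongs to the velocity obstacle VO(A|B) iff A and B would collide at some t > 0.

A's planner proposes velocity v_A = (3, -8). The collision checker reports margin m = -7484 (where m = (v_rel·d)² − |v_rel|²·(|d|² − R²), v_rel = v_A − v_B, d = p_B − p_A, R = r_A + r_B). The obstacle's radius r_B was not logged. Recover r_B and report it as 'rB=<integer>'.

m = -7484
d = (-8, 20);  v_rel = (-2, -8),  |v_rel|² = 68
v_rel×d = (-2)·(20) − (-8)·(-8) = -104
since m = R²·68 − (-104)²:  R² = (10816 + -7484) / 68 = 49
R = √49 = 7  ⇒  r_B = 7 − 6 = 1

rB=1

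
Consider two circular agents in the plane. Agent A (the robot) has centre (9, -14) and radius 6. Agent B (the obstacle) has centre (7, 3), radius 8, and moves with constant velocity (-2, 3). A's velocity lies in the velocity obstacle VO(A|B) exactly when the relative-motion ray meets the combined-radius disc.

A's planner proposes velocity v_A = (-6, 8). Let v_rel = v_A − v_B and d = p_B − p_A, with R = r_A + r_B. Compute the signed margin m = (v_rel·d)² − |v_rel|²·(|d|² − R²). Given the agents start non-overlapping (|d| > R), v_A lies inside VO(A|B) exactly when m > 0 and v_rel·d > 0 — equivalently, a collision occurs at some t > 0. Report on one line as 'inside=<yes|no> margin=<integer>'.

d = (-2, 17),  |d|² = 293;  R = 6+8 = 14,  c = 293−14² = 97
v_rel = (-4, 5),  |v_rel|² = 41;  v_rel·d = (-4)·(-2) + (5)·(17) = 93
41·t² − 186·t + 97 = 0  ⇒  m = 93² − 41·97 = 4672
m = 4672 > 0,  v_rel·d = 93 > 0  ⇒  inside

inside=yes margin=4672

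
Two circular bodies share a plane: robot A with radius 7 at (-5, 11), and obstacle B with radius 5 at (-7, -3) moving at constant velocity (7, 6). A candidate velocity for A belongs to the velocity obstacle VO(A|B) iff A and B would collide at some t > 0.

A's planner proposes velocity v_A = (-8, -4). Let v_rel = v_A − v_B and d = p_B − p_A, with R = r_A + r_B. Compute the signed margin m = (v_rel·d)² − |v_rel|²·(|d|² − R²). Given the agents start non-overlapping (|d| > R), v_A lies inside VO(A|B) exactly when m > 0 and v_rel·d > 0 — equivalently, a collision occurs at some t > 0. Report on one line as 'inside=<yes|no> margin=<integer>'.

d = (-2, -14),  |d|² = 200;  R = 7+5 = 12,  c = 200−12² = 56
v_rel = (-15, -10),  |v_rel|² = 325;  v_rel·d = (-15)·(-2) + (-10)·(-14) = 170
325·t² − 340·t + 56 = 0  ⇒  m = 170² − 325·56 = 10700
m = 10700 > 0,  v_rel·d = 170 > 0  ⇒  inside

inside=yes margin=10700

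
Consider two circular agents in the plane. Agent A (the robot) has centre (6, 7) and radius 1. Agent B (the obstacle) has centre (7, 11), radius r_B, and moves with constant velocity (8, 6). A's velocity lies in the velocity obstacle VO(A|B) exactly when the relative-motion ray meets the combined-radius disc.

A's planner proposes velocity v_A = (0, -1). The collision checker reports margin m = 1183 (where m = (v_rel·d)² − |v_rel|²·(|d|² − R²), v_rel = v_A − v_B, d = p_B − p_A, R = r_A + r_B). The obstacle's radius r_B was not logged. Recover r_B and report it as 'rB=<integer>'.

m = 1183
d = (1, 4);  v_rel = (-8, -7),  |v_rel|² = 113
v_rel×d = (-8)·(4) − (-7)·(1) = -25
since m = R²·113 − (-25)²:  R² = (625 + 1183) / 113 = 16
R = √16 = 4  ⇒  r_B = 4 − 1 = 3

rB=3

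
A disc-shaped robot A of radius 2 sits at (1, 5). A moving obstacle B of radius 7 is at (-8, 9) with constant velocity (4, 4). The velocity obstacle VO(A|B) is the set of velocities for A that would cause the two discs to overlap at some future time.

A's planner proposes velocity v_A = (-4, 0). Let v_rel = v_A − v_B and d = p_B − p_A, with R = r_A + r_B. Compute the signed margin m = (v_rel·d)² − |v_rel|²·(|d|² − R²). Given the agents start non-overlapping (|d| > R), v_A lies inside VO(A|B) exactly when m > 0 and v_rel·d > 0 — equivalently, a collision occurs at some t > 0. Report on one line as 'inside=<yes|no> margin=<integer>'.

d = (-9, 4),  |d|² = 97;  R = 2+7 = 9,  c = 97−9² = 16
v_rel = (-8, -4),  |v_rel|² = 80;  v_rel·d = (-8)·(-9) + (-4)·(4) = 56
80·t² − 112·t + 16 = 0  ⇒  m = 56² − 80·16 = 1856
m = 1856 > 0,  v_rel·d = 56 > 0  ⇒  inside

inside=yes margin=1856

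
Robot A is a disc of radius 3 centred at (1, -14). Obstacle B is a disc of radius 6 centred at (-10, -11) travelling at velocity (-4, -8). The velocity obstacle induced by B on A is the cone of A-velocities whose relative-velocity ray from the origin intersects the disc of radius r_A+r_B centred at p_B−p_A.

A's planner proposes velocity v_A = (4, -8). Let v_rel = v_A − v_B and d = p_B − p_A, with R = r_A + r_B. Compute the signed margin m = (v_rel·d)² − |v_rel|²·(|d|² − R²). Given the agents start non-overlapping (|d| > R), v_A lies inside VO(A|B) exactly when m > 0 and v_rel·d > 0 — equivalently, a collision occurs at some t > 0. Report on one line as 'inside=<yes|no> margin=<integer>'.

d = (-11, 3),  |d|² = 130;  R = 3+6 = 9,  c = 130−9² = 49
v_rel = (8, 0),  |v_rel|² = 64;  v_rel·d = (8)·(-11) + (0)·(3) = -88
64·t² + 176·t + 49 = 0  ⇒  m = (-88)² − 64·49 = 4608
m = 4608 > 0,  v_rel·d = -88 < 0  ⇒  outside

inside=no margin=4608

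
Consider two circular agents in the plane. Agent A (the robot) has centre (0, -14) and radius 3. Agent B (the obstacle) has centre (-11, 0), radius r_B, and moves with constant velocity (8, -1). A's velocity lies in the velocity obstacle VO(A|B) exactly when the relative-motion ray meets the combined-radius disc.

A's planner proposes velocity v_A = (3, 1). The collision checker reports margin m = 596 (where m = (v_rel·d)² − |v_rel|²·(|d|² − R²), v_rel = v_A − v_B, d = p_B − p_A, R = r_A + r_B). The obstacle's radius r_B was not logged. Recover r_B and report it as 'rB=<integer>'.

m = 596
d = (-11, 14);  v_rel = (-5, 2),  |v_rel|² = 29
v_rel×d = (-5)·(14) − (2)·(-11) = -48
since m = R²·29 − (-48)²:  R² = (2304 + 596) / 29 = 100
R = √100 = 10  ⇒  r_B = 10 − 3 = 7

rB=7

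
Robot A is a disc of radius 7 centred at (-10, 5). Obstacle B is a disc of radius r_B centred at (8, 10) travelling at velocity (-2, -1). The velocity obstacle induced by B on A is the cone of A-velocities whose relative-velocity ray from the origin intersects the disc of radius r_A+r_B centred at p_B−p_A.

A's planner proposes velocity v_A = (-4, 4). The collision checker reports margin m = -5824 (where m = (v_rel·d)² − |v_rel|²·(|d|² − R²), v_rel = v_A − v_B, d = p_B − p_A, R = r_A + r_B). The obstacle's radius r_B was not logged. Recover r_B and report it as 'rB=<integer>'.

m = -5824
d = (18, 5);  v_rel = (-2, 5),  |v_rel|² = 29
v_rel×d = (-2)·(5) − (5)·(18) = -100
since m = R²·29 − (-100)²:  R² = (10000 + -5824) / 29 = 144
R = √144 = 12  ⇒  r_B = 12 − 7 = 5

rB=5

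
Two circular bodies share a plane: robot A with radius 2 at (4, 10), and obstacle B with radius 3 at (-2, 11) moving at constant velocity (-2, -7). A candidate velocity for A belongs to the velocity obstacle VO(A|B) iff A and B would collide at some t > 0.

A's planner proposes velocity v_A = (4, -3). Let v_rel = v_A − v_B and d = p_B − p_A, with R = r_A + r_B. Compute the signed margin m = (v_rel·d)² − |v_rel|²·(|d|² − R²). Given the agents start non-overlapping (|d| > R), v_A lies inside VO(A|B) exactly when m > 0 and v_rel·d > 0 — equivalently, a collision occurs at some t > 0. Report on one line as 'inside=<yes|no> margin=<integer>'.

d = (-6, 1),  |d|² = 37;  R = 2+3 = 5,  c = 37−5² = 12
v_rel = (6, 4),  |v_rel|² = 52;  v_rel·d = (6)·(-6) + (4)·(1) = -32
52·t² + 64·t + 12 = 0  ⇒  m = (-32)² − 52·12 = 400
m = 400 > 0,  v_rel·d = -32 < 0  ⇒  outside

inside=no margin=400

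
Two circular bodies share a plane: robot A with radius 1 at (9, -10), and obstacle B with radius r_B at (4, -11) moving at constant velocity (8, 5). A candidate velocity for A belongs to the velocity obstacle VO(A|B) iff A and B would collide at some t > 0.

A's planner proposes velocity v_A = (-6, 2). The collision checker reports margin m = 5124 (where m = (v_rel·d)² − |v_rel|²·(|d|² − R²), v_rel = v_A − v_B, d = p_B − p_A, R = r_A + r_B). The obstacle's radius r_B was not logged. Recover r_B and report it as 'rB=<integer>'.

m = 5124
d = (-5, -1);  v_rel = (-14, -3),  |v_rel|² = 205
v_rel×d = (-14)·(-1) − (-3)·(-5) = -1
since m = R²·205 − (-1)²:  R² = (1 + 5124) / 205 = 25
R = √25 = 5  ⇒  r_B = 5 − 1 = 4

rB=4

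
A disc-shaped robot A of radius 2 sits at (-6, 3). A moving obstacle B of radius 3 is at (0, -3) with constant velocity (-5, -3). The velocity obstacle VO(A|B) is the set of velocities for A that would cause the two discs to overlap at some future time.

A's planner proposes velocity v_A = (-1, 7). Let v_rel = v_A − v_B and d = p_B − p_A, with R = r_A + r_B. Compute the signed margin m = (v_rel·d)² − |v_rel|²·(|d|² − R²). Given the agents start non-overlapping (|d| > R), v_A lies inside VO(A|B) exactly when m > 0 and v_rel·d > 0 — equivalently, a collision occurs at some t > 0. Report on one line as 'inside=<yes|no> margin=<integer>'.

d = (6, -6),  |d|² = 72;  R = 2+3 = 5,  c = 72−5² = 47
v_rel = (4, 10),  |v_rel|² = 116;  v_rel·d = (4)·(6) + (10)·(-6) = -36
116·t² + 72·t + 47 = 0  ⇒  m = (-36)² − 116·47 = -4156
m = -4156 < 0,  v_rel·d = -36 < 0  ⇒  outside

inside=no margin=-4156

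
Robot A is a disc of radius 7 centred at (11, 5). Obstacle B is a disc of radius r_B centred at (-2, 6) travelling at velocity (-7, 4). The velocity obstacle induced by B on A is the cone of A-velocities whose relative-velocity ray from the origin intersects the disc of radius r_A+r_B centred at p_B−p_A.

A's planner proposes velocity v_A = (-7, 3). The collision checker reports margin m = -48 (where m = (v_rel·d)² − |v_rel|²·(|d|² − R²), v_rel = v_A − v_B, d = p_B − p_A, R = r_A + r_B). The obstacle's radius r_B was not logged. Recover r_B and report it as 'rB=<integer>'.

m = -48
d = (-13, 1);  v_rel = (0, -1),  |v_rel|² = 1
v_rel×d = (0)·(1) − (-1)·(-13) = -13
since m = R²·1 − (-13)²:  R² = (169 + -48) / 1 = 121
R = √121 = 11  ⇒  r_B = 11 − 7 = 4

rB=4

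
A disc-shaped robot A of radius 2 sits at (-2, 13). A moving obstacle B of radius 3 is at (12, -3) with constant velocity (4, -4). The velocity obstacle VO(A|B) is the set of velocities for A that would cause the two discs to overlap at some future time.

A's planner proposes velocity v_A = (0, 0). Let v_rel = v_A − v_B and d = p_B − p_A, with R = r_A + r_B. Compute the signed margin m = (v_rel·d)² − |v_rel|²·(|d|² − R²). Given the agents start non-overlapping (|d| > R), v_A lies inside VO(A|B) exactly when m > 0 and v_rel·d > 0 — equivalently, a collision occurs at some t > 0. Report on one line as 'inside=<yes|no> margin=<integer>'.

d = (14, -16),  |d|² = 452;  R = 2+3 = 5,  c = 452−5² = 427
v_rel = (-4, 4),  |v_rel|² = 32;  v_rel·d = (-4)·(14) + (4)·(-16) = -120
32·t² + 240·t + 427 = 0  ⇒  m = (-120)² − 32·427 = 736
m = 736 > 0,  v_rel·d = -120 < 0  ⇒  outside

inside=no margin=736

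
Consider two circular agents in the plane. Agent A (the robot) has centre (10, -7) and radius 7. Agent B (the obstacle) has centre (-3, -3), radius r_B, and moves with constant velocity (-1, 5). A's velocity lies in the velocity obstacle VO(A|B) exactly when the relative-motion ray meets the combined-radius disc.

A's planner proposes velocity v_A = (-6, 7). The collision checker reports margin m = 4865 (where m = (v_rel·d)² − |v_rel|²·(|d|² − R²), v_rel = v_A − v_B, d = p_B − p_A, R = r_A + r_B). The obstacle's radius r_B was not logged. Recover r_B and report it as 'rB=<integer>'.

m = 4865
d = (-13, 4);  v_rel = (-5, 2),  |v_rel|² = 29
v_rel×d = (-5)·(4) − (2)·(-13) = 6
since m = R²·29 − 6²:  R² = (36 + 4865) / 29 = 169
R = √169 = 13  ⇒  r_B = 13 − 7 = 6

rB=6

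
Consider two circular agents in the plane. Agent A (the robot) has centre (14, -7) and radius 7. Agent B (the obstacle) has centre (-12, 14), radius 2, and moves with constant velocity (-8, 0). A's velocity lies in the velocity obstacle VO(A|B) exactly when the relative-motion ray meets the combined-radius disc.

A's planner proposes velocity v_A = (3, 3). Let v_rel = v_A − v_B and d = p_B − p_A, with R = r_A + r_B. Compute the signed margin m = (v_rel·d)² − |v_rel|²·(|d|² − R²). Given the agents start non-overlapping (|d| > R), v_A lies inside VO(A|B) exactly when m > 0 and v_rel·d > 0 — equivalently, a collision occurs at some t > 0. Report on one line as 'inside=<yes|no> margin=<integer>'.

d = (-26, 21),  |d|² = 1117;  R = 7+2 = 9,  c = 1117−9² = 1036
v_rel = (11, 3),  |v_rel|² = 130;  v_rel·d = (11)·(-26) + (3)·(21) = -223
130·t² + 446·t + 1036 = 0  ⇒  m = (-223)² − 130·1036 = -84951
m = -84951 < 0,  v_rel·d = -223 < 0  ⇒  outside

inside=no margin=-84951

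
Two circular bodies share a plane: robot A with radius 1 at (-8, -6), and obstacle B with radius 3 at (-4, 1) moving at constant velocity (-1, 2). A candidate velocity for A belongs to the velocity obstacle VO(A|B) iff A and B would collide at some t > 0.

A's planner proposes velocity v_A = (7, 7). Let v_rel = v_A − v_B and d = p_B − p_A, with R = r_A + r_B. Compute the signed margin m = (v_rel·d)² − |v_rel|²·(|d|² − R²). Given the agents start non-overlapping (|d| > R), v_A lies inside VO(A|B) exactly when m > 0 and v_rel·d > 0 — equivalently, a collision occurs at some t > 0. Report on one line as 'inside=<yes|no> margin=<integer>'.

d = (4, 7),  |d|² = 65;  R = 1+3 = 4,  c = 65−4² = 49
v_rel = (8, 5),  |v_rel|² = 89;  v_rel·d = (8)·(4) + (5)·(7) = 67
89·t² − 134·t + 49 = 0  ⇒  m = 67² − 89·49 = 128
m = 128 > 0,  v_rel·d = 67 > 0  ⇒  inside

inside=yes margin=128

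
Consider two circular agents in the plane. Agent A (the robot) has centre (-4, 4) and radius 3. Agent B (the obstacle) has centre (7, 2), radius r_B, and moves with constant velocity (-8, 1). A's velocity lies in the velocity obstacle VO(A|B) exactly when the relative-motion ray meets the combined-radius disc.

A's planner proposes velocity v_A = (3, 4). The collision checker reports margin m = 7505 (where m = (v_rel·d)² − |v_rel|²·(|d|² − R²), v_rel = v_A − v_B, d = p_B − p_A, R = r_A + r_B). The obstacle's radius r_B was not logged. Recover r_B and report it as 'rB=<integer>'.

m = 7505
d = (11, -2);  v_rel = (11, 3),  |v_rel|² = 130
v_rel×d = (11)·(-2) − (3)·(11) = -55
since m = R²·130 − (-55)²:  R² = (3025 + 7505) / 130 = 81
R = √81 = 9  ⇒  r_B = 9 − 3 = 6

rB=6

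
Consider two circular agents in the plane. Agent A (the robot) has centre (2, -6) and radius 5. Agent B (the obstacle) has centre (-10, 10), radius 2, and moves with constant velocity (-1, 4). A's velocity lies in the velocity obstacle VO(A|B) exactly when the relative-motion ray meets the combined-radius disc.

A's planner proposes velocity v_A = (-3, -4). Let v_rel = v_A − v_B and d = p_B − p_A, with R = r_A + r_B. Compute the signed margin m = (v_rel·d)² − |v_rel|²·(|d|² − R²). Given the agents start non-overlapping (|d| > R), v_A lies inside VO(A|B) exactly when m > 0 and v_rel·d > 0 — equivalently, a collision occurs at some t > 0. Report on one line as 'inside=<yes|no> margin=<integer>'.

d = (-12, 16),  |d|² = 400;  R = 5+2 = 7,  c = 400−7² = 351
v_rel = (-2, -8),  |v_rel|² = 68;  v_rel·d = (-2)·(-12) + (-8)·(16) = -104
68·t² + 208·t + 351 = 0  ⇒  m = (-104)² − 68·351 = -13052
m = -13052 < 0,  v_rel·d = -104 < 0  ⇒  outside

inside=no margin=-13052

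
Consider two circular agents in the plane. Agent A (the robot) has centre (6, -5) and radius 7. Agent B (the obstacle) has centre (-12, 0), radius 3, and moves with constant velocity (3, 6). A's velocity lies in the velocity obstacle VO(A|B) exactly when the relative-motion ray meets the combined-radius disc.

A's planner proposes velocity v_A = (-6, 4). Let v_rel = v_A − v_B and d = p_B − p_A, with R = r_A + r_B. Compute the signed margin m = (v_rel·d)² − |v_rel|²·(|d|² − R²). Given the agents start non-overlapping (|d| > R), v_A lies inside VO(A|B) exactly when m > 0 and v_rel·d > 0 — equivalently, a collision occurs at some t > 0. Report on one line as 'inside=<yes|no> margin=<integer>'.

d = (-18, 5),  |d|² = 349;  R = 7+3 = 10,  c = 349−10² = 249
v_rel = (-9, -2),  |v_rel|² = 85;  v_rel·d = (-9)·(-18) + (-2)·(5) = 152
85·t² − 304·t + 249 = 0  ⇒  m = 152² − 85·249 = 1939
m = 1939 > 0,  v_rel·d = 152 > 0  ⇒  inside

inside=yes margin=1939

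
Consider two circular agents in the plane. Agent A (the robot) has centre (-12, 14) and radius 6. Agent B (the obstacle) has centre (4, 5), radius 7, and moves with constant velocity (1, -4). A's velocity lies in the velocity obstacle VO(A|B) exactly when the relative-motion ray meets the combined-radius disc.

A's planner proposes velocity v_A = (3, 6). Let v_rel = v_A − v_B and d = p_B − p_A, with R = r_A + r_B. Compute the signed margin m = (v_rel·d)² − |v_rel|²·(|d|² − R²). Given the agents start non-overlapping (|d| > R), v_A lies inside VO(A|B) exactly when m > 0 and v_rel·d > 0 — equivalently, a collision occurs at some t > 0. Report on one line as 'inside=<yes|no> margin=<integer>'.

d = (16, -9),  |d|² = 337;  R = 6+7 = 13,  c = 337−13² = 168
v_rel = (2, 10),  |v_rel|² = 104;  v_rel·d = (2)·(16) + (10)·(-9) = -58
104·t² + 116·t + 168 = 0  ⇒  m = (-58)² − 104·168 = -14108
m = -14108 < 0,  v_rel·d = -58 < 0  ⇒  outside

inside=no margin=-14108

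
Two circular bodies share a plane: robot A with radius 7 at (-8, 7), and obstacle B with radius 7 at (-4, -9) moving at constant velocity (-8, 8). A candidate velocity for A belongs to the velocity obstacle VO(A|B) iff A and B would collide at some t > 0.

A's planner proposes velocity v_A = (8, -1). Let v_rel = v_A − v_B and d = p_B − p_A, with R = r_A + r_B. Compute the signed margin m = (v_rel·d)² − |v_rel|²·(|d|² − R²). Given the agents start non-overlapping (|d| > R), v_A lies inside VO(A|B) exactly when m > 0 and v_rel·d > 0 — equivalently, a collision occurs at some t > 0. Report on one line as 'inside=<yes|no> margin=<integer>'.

d = (4, -16),  |d|² = 272;  R = 7+7 = 14,  c = 272−14² = 76
v_rel = (16, -9),  |v_rel|² = 337;  v_rel·d = (16)·(4) + (-9)·(-16) = 208
337·t² − 416·t + 76 = 0  ⇒  m = 208² − 337·76 = 17652
m = 17652 > 0,  v_rel·d = 208 > 0  ⇒  inside

inside=yes margin=17652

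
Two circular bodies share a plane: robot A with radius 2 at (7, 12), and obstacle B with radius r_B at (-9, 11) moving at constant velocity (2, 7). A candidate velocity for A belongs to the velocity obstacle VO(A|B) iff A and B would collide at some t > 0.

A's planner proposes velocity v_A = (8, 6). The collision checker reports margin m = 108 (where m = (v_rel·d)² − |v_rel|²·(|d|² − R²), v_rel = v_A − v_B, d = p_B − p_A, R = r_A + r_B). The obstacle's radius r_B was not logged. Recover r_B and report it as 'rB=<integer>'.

m = 108
d = (-16, -1);  v_rel = (6, -1),  |v_rel|² = 37
v_rel×d = (6)·(-1) − (-1)·(-16) = -22
since m = R²·37 − (-22)²:  R² = (484 + 108) / 37 = 16
R = √16 = 4  ⇒  r_B = 4 − 2 = 2

rB=2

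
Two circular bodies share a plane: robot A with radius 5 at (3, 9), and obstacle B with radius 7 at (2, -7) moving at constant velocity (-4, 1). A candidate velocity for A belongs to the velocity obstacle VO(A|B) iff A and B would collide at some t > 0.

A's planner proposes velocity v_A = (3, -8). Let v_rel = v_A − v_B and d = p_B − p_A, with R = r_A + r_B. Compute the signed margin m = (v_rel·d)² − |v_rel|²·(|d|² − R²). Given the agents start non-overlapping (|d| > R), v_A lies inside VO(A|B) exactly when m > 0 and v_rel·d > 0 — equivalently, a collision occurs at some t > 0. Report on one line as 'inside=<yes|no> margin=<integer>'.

d = (-1, -16),  |d|² = 257;  R = 5+7 = 12,  c = 257−12² = 113
v_rel = (7, -9),  |v_rel|² = 130;  v_rel·d = (7)·(-1) + (-9)·(-16) = 137
130·t² − 274·t + 113 = 0  ⇒  m = 137² − 130·113 = 4079
m = 4079 > 0,  v_rel·d = 137 > 0  ⇒  inside

inside=yes margin=4079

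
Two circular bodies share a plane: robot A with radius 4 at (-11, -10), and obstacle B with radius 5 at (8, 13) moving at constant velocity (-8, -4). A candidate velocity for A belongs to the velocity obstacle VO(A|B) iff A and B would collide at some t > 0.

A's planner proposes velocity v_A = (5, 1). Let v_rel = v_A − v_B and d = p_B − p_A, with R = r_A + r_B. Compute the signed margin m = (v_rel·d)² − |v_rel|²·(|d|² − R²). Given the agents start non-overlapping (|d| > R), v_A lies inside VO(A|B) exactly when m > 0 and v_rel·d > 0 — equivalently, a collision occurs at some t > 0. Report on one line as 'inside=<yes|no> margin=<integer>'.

d = (19, 23),  |d|² = 890;  R = 4+5 = 9,  c = 890−9² = 809
v_rel = (13, 5),  |v_rel|² = 194;  v_rel·d = (13)·(19) + (5)·(23) = 362
194·t² − 724·t + 809 = 0  ⇒  m = 362² − 194·809 = -25902
m = -25902 < 0,  v_rel·d = 362 > 0  ⇒  outside

inside=no margin=-25902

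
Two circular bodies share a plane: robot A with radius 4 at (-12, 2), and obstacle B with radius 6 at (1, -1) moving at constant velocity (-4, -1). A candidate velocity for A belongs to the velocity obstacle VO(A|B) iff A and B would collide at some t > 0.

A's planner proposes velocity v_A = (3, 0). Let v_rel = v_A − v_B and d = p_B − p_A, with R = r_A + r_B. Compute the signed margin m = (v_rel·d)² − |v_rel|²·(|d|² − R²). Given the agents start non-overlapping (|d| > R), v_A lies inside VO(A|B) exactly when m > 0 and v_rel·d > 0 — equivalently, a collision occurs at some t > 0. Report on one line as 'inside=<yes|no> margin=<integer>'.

d = (13, -3),  |d|² = 178;  R = 4+6 = 10,  c = 178−10² = 78
v_rel = (7, 1),  |v_rel|² = 50;  v_rel·d = (7)·(13) + (1)·(-3) = 88
50·t² − 176·t + 78 = 0  ⇒  m = 88² − 50·78 = 3844
m = 3844 > 0,  v_rel·d = 88 > 0  ⇒  inside

inside=yes margin=3844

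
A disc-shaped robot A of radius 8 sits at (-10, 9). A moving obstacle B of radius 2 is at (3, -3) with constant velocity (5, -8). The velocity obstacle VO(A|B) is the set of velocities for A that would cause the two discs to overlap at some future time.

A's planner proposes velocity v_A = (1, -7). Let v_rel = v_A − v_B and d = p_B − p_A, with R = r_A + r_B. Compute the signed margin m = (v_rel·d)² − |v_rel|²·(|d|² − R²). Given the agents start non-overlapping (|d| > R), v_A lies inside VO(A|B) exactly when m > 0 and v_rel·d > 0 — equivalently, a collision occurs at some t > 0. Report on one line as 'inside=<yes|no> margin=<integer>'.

d = (13, -12),  |d|² = 313;  R = 8+2 = 10,  c = 313−10² = 213
v_rel = (-4, 1),  |v_rel|² = 17;  v_rel·d = (-4)·(13) + (1)·(-12) = -64
17·t² + 128·t + 213 = 0  ⇒  m = (-64)² − 17·213 = 475
m = 475 > 0,  v_rel·d = -64 < 0  ⇒  outside

inside=no margin=475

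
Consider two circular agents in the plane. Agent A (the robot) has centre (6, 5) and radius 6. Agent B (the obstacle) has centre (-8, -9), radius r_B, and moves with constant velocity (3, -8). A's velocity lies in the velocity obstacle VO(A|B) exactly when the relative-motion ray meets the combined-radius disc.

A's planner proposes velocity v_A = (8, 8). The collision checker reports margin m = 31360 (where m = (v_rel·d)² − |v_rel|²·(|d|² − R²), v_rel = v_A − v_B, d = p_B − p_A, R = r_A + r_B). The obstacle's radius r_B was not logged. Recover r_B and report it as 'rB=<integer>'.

m = 31360
d = (-14, -14);  v_rel = (5, 16),  |v_rel|² = 281
v_rel×d = (5)·(-14) − (16)·(-14) = 154
since m = R²·281 − 154²:  R² = (23716 + 31360) / 281 = 196
R = √196 = 14  ⇒  r_B = 14 − 6 = 8

rB=8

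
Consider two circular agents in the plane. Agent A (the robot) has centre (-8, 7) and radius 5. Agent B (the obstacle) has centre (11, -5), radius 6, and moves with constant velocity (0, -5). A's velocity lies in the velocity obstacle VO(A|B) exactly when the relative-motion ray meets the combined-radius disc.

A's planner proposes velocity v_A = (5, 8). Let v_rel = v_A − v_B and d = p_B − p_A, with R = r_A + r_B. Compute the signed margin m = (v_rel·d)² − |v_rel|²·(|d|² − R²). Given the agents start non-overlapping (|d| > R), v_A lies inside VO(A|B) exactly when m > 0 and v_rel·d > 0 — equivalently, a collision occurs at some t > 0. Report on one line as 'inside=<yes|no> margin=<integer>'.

d = (19, -12),  |d|² = 505;  R = 5+6 = 11,  c = 505−11² = 384
v_rel = (5, 13),  |v_rel|² = 194;  v_rel·d = (5)·(19) + (13)·(-12) = -61
194·t² + 122·t + 384 = 0  ⇒  m = (-61)² − 194·384 = -70775
m = -70775 < 0,  v_rel·d = -61 < 0  ⇒  outside

inside=no margin=-70775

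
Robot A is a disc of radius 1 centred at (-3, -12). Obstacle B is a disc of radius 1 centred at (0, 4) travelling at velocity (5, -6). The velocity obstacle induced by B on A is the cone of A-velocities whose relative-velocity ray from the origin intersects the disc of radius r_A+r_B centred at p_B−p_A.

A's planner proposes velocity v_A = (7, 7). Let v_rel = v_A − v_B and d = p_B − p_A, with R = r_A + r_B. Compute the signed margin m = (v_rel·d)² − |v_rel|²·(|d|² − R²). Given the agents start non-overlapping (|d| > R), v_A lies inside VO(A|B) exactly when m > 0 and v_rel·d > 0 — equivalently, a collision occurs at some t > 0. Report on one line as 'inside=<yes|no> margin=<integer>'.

d = (3, 16),  |d|² = 265;  R = 1+1 = 2,  c = 265−2² = 261
v_rel = (2, 13),  |v_rel|² = 173;  v_rel·d = (2)·(3) + (13)·(16) = 214
173·t² − 428·t + 261 = 0  ⇒  m = 214² − 173·261 = 643
m = 643 > 0,  v_rel·d = 214 > 0  ⇒  inside

inside=yes margin=643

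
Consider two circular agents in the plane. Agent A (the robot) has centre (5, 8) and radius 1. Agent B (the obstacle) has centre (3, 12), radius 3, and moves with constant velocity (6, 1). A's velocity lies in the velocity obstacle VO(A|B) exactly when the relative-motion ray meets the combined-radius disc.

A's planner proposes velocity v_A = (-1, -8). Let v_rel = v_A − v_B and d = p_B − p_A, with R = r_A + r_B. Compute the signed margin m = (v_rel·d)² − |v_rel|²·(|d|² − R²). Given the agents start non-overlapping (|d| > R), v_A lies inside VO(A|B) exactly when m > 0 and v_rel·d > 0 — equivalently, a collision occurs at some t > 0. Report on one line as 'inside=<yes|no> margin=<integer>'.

d = (-2, 4),  |d|² = 20;  R = 1+3 = 4,  c = 20−4² = 4
v_rel = (-7, -9),  |v_rel|² = 130;  v_rel·d = (-7)·(-2) + (-9)·(4) = -22
130·t² + 44·t + 4 = 0  ⇒  m = (-22)² − 130·4 = -36
m = -36 < 0,  v_rel·d = -22 < 0  ⇒  outside

inside=no margin=-36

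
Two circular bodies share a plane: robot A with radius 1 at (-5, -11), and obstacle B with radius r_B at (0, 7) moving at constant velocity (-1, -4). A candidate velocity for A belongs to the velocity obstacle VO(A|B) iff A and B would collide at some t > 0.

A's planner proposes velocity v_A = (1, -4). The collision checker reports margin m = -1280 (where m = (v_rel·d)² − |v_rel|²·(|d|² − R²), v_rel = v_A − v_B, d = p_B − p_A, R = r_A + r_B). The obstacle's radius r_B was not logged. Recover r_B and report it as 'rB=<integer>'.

m = -1280
d = (5, 18);  v_rel = (2, 0),  |v_rel|² = 4
v_rel×d = (2)·(18) − (0)·(5) = 36
since m = R²·4 − 36²:  R² = (1296 + -1280) / 4 = 4
R = √4 = 2  ⇒  r_B = 2 − 1 = 1

rB=1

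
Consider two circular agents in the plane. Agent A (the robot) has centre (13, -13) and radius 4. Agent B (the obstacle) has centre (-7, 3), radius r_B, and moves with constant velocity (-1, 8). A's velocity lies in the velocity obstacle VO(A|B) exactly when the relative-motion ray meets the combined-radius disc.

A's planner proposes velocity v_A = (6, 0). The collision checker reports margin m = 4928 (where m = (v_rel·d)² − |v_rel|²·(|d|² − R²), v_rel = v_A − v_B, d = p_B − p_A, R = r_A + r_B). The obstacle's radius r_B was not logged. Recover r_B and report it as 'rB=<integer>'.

m = 4928
d = (-20, 16);  v_rel = (7, -8),  |v_rel|² = 113
v_rel×d = (7)·(16) − (-8)·(-20) = -48
since m = R²·113 − (-48)²:  R² = (2304 + 4928) / 113 = 64
R = √64 = 8  ⇒  r_B = 8 − 4 = 4

rB=4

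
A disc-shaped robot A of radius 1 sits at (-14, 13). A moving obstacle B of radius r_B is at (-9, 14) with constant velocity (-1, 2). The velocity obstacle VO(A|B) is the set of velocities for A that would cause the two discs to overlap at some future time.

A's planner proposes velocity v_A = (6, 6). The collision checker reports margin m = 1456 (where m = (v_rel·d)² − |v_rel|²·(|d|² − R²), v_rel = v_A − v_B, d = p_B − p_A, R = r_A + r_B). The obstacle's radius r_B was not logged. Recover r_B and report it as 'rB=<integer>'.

m = 1456
d = (5, 1);  v_rel = (7, 4),  |v_rel|² = 65
v_rel×d = (7)·(1) − (4)·(5) = -13
since m = R²·65 − (-13)²:  R² = (169 + 1456) / 65 = 25
R = √25 = 5  ⇒  r_B = 5 − 1 = 4

rB=4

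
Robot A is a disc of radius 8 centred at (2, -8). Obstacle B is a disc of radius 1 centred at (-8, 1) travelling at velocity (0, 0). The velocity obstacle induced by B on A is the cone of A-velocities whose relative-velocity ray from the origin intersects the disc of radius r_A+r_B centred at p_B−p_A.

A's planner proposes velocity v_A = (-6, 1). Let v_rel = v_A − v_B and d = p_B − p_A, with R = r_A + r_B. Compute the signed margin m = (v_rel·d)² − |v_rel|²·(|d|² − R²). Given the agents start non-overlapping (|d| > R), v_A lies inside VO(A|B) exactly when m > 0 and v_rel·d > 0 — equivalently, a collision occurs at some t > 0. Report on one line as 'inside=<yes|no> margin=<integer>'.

d = (-10, 9),  |d|² = 181;  R = 8+1 = 9,  c = 181−9² = 100
v_rel = (-6, 1),  |v_rel|² = 37;  v_rel·d = (-6)·(-10) + (1)·(9) = 69
37·t² − 138·t + 100 = 0  ⇒  m = 69² − 37·100 = 1061
m = 1061 > 0,  v_rel·d = 69 > 0  ⇒  inside

inside=yes margin=1061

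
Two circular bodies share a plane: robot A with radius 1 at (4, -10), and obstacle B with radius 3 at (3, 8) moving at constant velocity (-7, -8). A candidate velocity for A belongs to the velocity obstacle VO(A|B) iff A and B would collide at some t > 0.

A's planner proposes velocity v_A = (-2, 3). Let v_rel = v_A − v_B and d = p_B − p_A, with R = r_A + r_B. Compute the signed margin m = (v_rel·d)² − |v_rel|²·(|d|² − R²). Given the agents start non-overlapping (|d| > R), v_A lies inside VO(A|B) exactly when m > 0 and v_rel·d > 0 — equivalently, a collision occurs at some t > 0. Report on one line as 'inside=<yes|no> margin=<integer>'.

d = (-1, 18),  |d|² = 325;  R = 1+3 = 4,  c = 325−4² = 309
v_rel = (5, 11),  |v_rel|² = 146;  v_rel·d = (5)·(-1) + (11)·(18) = 193
146·t² − 386·t + 309 = 0  ⇒  m = 193² − 146·309 = -7865
m = -7865 < 0,  v_rel·d = 193 > 0  ⇒  outside

inside=no margin=-7865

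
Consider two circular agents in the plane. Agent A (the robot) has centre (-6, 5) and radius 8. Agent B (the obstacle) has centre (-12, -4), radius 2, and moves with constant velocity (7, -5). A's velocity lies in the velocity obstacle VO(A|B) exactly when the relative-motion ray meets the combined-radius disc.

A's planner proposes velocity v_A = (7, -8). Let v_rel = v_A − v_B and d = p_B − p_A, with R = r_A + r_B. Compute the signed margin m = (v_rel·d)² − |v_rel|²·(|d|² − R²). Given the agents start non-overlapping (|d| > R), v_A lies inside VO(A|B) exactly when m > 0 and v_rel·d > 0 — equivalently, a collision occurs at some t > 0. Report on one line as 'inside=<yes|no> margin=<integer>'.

d = (-6, -9),  |d|² = 117;  R = 8+2 = 10,  c = 117−10² = 17
v_rel = (0, -3),  |v_rel|² = 9;  v_rel·d = (0)·(-6) + (-3)·(-9) = 27
9·t² − 54·t + 17 = 0  ⇒  m = 27² − 9·17 = 576
m = 576 > 0,  v_rel·d = 27 > 0  ⇒  inside

inside=yes margin=576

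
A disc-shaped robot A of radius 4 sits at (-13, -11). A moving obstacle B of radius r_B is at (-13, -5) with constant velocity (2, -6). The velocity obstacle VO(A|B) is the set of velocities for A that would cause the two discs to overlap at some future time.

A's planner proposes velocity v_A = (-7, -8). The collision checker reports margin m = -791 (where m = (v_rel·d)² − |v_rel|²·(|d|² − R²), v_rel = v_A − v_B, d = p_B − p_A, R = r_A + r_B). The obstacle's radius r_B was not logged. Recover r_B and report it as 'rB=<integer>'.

m = -791
d = (0, 6);  v_rel = (-9, -2),  |v_rel|² = 85
v_rel×d = (-9)·(6) − (-2)·(0) = -54
since m = R²·85 − (-54)²:  R² = (2916 + -791) / 85 = 25
R = √25 = 5  ⇒  r_B = 5 − 4 = 1

rB=1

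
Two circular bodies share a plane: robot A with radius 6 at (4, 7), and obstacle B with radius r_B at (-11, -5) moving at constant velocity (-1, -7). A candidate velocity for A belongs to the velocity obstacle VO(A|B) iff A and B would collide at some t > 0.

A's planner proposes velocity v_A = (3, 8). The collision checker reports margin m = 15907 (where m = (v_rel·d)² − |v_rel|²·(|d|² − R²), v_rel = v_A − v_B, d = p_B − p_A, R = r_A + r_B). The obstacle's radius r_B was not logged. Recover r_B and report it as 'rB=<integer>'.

m = 15907
d = (-15, -12);  v_rel = (4, 15),  |v_rel|² = 241
v_rel×d = (4)·(-12) − (15)·(-15) = 177
since m = R²·241 − 177²:  R² = (31329 + 15907) / 241 = 196
R = √196 = 14  ⇒  r_B = 14 − 6 = 8

rB=8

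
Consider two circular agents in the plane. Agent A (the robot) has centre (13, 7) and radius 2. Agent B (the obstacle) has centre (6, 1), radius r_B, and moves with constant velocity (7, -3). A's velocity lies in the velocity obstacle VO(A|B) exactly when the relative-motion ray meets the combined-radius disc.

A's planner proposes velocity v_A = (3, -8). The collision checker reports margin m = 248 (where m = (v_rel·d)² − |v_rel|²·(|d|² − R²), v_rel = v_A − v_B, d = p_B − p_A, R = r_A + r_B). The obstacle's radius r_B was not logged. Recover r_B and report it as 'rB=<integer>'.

m = 248
d = (-7, -6);  v_rel = (-4, -5),  |v_rel|² = 41
v_rel×d = (-4)·(-6) − (-5)·(-7) = -11
since m = R²·41 − (-11)²:  R² = (121 + 248) / 41 = 9
R = √9 = 3  ⇒  r_B = 3 − 2 = 1

rB=1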